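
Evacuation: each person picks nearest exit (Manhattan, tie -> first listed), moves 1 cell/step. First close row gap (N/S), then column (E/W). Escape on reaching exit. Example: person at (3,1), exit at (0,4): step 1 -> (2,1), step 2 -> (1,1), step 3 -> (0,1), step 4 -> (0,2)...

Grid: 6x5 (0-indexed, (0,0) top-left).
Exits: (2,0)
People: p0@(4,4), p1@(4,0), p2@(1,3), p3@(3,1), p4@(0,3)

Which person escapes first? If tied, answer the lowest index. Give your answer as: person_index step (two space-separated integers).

Step 1: p0:(4,4)->(3,4) | p1:(4,0)->(3,0) | p2:(1,3)->(2,3) | p3:(3,1)->(2,1) | p4:(0,3)->(1,3)
Step 2: p0:(3,4)->(2,4) | p1:(3,0)->(2,0)->EXIT | p2:(2,3)->(2,2) | p3:(2,1)->(2,0)->EXIT | p4:(1,3)->(2,3)
Step 3: p0:(2,4)->(2,3) | p1:escaped | p2:(2,2)->(2,1) | p3:escaped | p4:(2,3)->(2,2)
Step 4: p0:(2,3)->(2,2) | p1:escaped | p2:(2,1)->(2,0)->EXIT | p3:escaped | p4:(2,2)->(2,1)
Step 5: p0:(2,2)->(2,1) | p1:escaped | p2:escaped | p3:escaped | p4:(2,1)->(2,0)->EXIT
Step 6: p0:(2,1)->(2,0)->EXIT | p1:escaped | p2:escaped | p3:escaped | p4:escaped
Exit steps: [6, 2, 4, 2, 5]
First to escape: p1 at step 2

Answer: 1 2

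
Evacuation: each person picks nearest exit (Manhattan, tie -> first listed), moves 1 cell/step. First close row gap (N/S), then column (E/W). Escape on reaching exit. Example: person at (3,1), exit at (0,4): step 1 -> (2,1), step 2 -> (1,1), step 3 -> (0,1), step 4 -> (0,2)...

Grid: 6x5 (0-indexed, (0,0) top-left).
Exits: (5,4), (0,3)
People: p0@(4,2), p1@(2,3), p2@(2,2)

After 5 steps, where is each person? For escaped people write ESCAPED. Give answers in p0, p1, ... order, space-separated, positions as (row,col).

Step 1: p0:(4,2)->(5,2) | p1:(2,3)->(1,3) | p2:(2,2)->(1,2)
Step 2: p0:(5,2)->(5,3) | p1:(1,3)->(0,3)->EXIT | p2:(1,2)->(0,2)
Step 3: p0:(5,3)->(5,4)->EXIT | p1:escaped | p2:(0,2)->(0,3)->EXIT

ESCAPED ESCAPED ESCAPED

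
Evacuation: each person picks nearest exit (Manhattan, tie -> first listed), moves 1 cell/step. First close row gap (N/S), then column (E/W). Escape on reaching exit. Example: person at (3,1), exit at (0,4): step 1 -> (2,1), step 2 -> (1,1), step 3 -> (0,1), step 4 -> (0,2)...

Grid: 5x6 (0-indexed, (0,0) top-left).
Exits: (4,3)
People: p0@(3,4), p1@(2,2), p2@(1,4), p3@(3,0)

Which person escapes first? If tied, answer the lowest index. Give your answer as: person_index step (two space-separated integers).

Answer: 0 2

Derivation:
Step 1: p0:(3,4)->(4,4) | p1:(2,2)->(3,2) | p2:(1,4)->(2,4) | p3:(3,0)->(4,0)
Step 2: p0:(4,4)->(4,3)->EXIT | p1:(3,2)->(4,2) | p2:(2,4)->(3,4) | p3:(4,0)->(4,1)
Step 3: p0:escaped | p1:(4,2)->(4,3)->EXIT | p2:(3,4)->(4,4) | p3:(4,1)->(4,2)
Step 4: p0:escaped | p1:escaped | p2:(4,4)->(4,3)->EXIT | p3:(4,2)->(4,3)->EXIT
Exit steps: [2, 3, 4, 4]
First to escape: p0 at step 2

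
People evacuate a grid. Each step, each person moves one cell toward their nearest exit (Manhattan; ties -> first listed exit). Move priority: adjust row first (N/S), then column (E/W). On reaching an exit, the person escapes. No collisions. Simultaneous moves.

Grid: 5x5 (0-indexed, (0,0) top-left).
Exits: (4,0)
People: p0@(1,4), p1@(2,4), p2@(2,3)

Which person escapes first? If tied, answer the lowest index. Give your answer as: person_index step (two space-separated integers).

Answer: 2 5

Derivation:
Step 1: p0:(1,4)->(2,4) | p1:(2,4)->(3,4) | p2:(2,3)->(3,3)
Step 2: p0:(2,4)->(3,4) | p1:(3,4)->(4,4) | p2:(3,3)->(4,3)
Step 3: p0:(3,4)->(4,4) | p1:(4,4)->(4,3) | p2:(4,3)->(4,2)
Step 4: p0:(4,4)->(4,3) | p1:(4,3)->(4,2) | p2:(4,2)->(4,1)
Step 5: p0:(4,3)->(4,2) | p1:(4,2)->(4,1) | p2:(4,1)->(4,0)->EXIT
Step 6: p0:(4,2)->(4,1) | p1:(4,1)->(4,0)->EXIT | p2:escaped
Step 7: p0:(4,1)->(4,0)->EXIT | p1:escaped | p2:escaped
Exit steps: [7, 6, 5]
First to escape: p2 at step 5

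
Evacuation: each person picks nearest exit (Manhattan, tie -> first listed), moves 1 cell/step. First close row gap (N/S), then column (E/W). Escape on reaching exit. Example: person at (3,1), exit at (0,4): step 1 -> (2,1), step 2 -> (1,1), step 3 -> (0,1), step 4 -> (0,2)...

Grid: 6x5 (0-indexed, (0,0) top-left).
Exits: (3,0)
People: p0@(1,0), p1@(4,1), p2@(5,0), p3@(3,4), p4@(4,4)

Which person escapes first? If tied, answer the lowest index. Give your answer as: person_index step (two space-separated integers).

Step 1: p0:(1,0)->(2,0) | p1:(4,1)->(3,1) | p2:(5,0)->(4,0) | p3:(3,4)->(3,3) | p4:(4,4)->(3,4)
Step 2: p0:(2,0)->(3,0)->EXIT | p1:(3,1)->(3,0)->EXIT | p2:(4,0)->(3,0)->EXIT | p3:(3,3)->(3,2) | p4:(3,4)->(3,3)
Step 3: p0:escaped | p1:escaped | p2:escaped | p3:(3,2)->(3,1) | p4:(3,3)->(3,2)
Step 4: p0:escaped | p1:escaped | p2:escaped | p3:(3,1)->(3,0)->EXIT | p4:(3,2)->(3,1)
Step 5: p0:escaped | p1:escaped | p2:escaped | p3:escaped | p4:(3,1)->(3,0)->EXIT
Exit steps: [2, 2, 2, 4, 5]
First to escape: p0 at step 2

Answer: 0 2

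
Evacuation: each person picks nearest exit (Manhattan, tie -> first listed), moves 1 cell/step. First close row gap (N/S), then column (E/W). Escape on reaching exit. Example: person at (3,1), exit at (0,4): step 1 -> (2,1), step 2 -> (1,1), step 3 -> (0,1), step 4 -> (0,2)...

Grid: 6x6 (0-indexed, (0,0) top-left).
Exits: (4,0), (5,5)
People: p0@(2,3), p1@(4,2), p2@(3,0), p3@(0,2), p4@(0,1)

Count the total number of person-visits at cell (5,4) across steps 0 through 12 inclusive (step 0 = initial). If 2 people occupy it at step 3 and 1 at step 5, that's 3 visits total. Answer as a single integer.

Answer: 0

Derivation:
Step 0: p0@(2,3) p1@(4,2) p2@(3,0) p3@(0,2) p4@(0,1) -> at (5,4): 0 [-], cum=0
Step 1: p0@(3,3) p1@(4,1) p2@ESC p3@(1,2) p4@(1,1) -> at (5,4): 0 [-], cum=0
Step 2: p0@(4,3) p1@ESC p2@ESC p3@(2,2) p4@(2,1) -> at (5,4): 0 [-], cum=0
Step 3: p0@(4,2) p1@ESC p2@ESC p3@(3,2) p4@(3,1) -> at (5,4): 0 [-], cum=0
Step 4: p0@(4,1) p1@ESC p2@ESC p3@(4,2) p4@(4,1) -> at (5,4): 0 [-], cum=0
Step 5: p0@ESC p1@ESC p2@ESC p3@(4,1) p4@ESC -> at (5,4): 0 [-], cum=0
Step 6: p0@ESC p1@ESC p2@ESC p3@ESC p4@ESC -> at (5,4): 0 [-], cum=0
Total visits = 0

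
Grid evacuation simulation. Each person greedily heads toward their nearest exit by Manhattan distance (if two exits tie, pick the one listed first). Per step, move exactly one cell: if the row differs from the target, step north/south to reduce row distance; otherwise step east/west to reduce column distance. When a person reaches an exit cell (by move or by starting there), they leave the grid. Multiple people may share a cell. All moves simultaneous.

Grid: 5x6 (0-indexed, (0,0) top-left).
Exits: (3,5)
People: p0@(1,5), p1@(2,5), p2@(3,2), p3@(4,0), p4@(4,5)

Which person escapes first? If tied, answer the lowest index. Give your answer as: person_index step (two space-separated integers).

Step 1: p0:(1,5)->(2,5) | p1:(2,5)->(3,5)->EXIT | p2:(3,2)->(3,3) | p3:(4,0)->(3,0) | p4:(4,5)->(3,5)->EXIT
Step 2: p0:(2,5)->(3,5)->EXIT | p1:escaped | p2:(3,3)->(3,4) | p3:(3,0)->(3,1) | p4:escaped
Step 3: p0:escaped | p1:escaped | p2:(3,4)->(3,5)->EXIT | p3:(3,1)->(3,2) | p4:escaped
Step 4: p0:escaped | p1:escaped | p2:escaped | p3:(3,2)->(3,3) | p4:escaped
Step 5: p0:escaped | p1:escaped | p2:escaped | p3:(3,3)->(3,4) | p4:escaped
Step 6: p0:escaped | p1:escaped | p2:escaped | p3:(3,4)->(3,5)->EXIT | p4:escaped
Exit steps: [2, 1, 3, 6, 1]
First to escape: p1 at step 1

Answer: 1 1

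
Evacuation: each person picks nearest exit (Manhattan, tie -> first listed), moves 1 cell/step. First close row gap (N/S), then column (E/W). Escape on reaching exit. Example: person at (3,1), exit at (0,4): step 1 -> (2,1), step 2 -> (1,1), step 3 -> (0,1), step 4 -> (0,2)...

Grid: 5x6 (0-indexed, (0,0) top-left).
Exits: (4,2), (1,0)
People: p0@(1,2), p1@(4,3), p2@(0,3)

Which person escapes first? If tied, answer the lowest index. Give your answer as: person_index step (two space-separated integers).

Step 1: p0:(1,2)->(1,1) | p1:(4,3)->(4,2)->EXIT | p2:(0,3)->(1,3)
Step 2: p0:(1,1)->(1,0)->EXIT | p1:escaped | p2:(1,3)->(1,2)
Step 3: p0:escaped | p1:escaped | p2:(1,2)->(1,1)
Step 4: p0:escaped | p1:escaped | p2:(1,1)->(1,0)->EXIT
Exit steps: [2, 1, 4]
First to escape: p1 at step 1

Answer: 1 1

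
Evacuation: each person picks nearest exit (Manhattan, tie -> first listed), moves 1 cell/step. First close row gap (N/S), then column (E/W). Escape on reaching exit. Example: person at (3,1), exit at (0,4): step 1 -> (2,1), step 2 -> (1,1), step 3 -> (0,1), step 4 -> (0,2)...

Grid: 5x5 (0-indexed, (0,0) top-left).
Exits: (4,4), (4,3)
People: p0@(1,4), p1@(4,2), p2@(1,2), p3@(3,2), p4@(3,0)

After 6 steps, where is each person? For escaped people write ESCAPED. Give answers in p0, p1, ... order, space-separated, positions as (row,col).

Step 1: p0:(1,4)->(2,4) | p1:(4,2)->(4,3)->EXIT | p2:(1,2)->(2,2) | p3:(3,2)->(4,2) | p4:(3,0)->(4,0)
Step 2: p0:(2,4)->(3,4) | p1:escaped | p2:(2,2)->(3,2) | p3:(4,2)->(4,3)->EXIT | p4:(4,0)->(4,1)
Step 3: p0:(3,4)->(4,4)->EXIT | p1:escaped | p2:(3,2)->(4,2) | p3:escaped | p4:(4,1)->(4,2)
Step 4: p0:escaped | p1:escaped | p2:(4,2)->(4,3)->EXIT | p3:escaped | p4:(4,2)->(4,3)->EXIT

ESCAPED ESCAPED ESCAPED ESCAPED ESCAPED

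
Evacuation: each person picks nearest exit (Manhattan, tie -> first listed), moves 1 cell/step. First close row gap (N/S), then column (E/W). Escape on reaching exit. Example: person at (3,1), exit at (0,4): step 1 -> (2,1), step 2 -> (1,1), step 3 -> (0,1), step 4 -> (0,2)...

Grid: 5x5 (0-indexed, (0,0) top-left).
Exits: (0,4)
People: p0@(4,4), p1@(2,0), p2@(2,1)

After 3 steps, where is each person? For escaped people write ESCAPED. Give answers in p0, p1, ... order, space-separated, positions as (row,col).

Step 1: p0:(4,4)->(3,4) | p1:(2,0)->(1,0) | p2:(2,1)->(1,1)
Step 2: p0:(3,4)->(2,4) | p1:(1,0)->(0,0) | p2:(1,1)->(0,1)
Step 3: p0:(2,4)->(1,4) | p1:(0,0)->(0,1) | p2:(0,1)->(0,2)

(1,4) (0,1) (0,2)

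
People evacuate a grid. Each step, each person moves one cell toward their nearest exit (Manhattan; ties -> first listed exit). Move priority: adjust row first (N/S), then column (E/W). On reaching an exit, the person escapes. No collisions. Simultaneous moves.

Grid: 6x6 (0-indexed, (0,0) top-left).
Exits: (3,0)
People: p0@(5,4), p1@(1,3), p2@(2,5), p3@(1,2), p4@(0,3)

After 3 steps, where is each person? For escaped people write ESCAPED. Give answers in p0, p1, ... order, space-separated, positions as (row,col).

Step 1: p0:(5,4)->(4,4) | p1:(1,3)->(2,3) | p2:(2,5)->(3,5) | p3:(1,2)->(2,2) | p4:(0,3)->(1,3)
Step 2: p0:(4,4)->(3,4) | p1:(2,3)->(3,3) | p2:(3,5)->(3,4) | p3:(2,2)->(3,2) | p4:(1,3)->(2,3)
Step 3: p0:(3,4)->(3,3) | p1:(3,3)->(3,2) | p2:(3,4)->(3,3) | p3:(3,2)->(3,1) | p4:(2,3)->(3,3)

(3,3) (3,2) (3,3) (3,1) (3,3)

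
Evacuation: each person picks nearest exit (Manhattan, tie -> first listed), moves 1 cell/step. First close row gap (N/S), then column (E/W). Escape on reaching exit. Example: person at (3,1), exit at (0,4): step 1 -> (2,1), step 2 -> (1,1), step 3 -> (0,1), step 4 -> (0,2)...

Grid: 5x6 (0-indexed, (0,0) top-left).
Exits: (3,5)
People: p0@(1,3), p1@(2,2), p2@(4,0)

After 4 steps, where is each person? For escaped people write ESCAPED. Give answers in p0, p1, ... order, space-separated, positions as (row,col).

Step 1: p0:(1,3)->(2,3) | p1:(2,2)->(3,2) | p2:(4,0)->(3,0)
Step 2: p0:(2,3)->(3,3) | p1:(3,2)->(3,3) | p2:(3,0)->(3,1)
Step 3: p0:(3,3)->(3,4) | p1:(3,3)->(3,4) | p2:(3,1)->(3,2)
Step 4: p0:(3,4)->(3,5)->EXIT | p1:(3,4)->(3,5)->EXIT | p2:(3,2)->(3,3)

ESCAPED ESCAPED (3,3)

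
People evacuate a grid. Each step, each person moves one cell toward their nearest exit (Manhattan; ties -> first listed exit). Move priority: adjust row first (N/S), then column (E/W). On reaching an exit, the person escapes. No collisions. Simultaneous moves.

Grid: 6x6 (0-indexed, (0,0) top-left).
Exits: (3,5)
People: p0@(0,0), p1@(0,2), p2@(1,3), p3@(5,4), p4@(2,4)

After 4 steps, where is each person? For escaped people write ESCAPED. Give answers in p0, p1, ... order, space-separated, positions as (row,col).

Step 1: p0:(0,0)->(1,0) | p1:(0,2)->(1,2) | p2:(1,3)->(2,3) | p3:(5,4)->(4,4) | p4:(2,4)->(3,4)
Step 2: p0:(1,0)->(2,0) | p1:(1,2)->(2,2) | p2:(2,3)->(3,3) | p3:(4,4)->(3,4) | p4:(3,4)->(3,5)->EXIT
Step 3: p0:(2,0)->(3,0) | p1:(2,2)->(3,2) | p2:(3,3)->(3,4) | p3:(3,4)->(3,5)->EXIT | p4:escaped
Step 4: p0:(3,0)->(3,1) | p1:(3,2)->(3,3) | p2:(3,4)->(3,5)->EXIT | p3:escaped | p4:escaped

(3,1) (3,3) ESCAPED ESCAPED ESCAPED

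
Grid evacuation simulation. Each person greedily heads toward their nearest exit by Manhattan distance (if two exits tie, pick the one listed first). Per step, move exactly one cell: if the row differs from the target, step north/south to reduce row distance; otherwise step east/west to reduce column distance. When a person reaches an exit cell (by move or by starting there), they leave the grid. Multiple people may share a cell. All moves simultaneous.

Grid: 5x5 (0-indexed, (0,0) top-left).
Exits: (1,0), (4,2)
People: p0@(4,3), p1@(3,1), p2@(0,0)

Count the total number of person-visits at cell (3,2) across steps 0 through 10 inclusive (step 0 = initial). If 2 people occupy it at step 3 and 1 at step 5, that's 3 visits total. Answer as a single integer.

Answer: 0

Derivation:
Step 0: p0@(4,3) p1@(3,1) p2@(0,0) -> at (3,2): 0 [-], cum=0
Step 1: p0@ESC p1@(4,1) p2@ESC -> at (3,2): 0 [-], cum=0
Step 2: p0@ESC p1@ESC p2@ESC -> at (3,2): 0 [-], cum=0
Total visits = 0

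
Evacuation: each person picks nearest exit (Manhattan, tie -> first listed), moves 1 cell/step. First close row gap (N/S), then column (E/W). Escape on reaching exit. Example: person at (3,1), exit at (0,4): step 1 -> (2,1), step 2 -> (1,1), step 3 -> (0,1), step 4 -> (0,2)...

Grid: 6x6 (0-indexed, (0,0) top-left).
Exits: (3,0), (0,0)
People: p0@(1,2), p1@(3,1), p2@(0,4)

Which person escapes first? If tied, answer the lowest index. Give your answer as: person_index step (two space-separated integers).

Step 1: p0:(1,2)->(0,2) | p1:(3,1)->(3,0)->EXIT | p2:(0,4)->(0,3)
Step 2: p0:(0,2)->(0,1) | p1:escaped | p2:(0,3)->(0,2)
Step 3: p0:(0,1)->(0,0)->EXIT | p1:escaped | p2:(0,2)->(0,1)
Step 4: p0:escaped | p1:escaped | p2:(0,1)->(0,0)->EXIT
Exit steps: [3, 1, 4]
First to escape: p1 at step 1

Answer: 1 1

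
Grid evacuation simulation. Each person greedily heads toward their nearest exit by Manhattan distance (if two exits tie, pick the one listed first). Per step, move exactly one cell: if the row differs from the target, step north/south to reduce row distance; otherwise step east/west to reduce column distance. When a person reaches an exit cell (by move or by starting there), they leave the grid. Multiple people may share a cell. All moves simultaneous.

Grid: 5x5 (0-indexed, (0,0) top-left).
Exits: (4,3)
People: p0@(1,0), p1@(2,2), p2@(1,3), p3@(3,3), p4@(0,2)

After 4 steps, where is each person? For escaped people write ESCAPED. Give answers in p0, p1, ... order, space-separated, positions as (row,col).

Step 1: p0:(1,0)->(2,0) | p1:(2,2)->(3,2) | p2:(1,3)->(2,3) | p3:(3,3)->(4,3)->EXIT | p4:(0,2)->(1,2)
Step 2: p0:(2,0)->(3,0) | p1:(3,2)->(4,2) | p2:(2,3)->(3,3) | p3:escaped | p4:(1,2)->(2,2)
Step 3: p0:(3,0)->(4,0) | p1:(4,2)->(4,3)->EXIT | p2:(3,3)->(4,3)->EXIT | p3:escaped | p4:(2,2)->(3,2)
Step 4: p0:(4,0)->(4,1) | p1:escaped | p2:escaped | p3:escaped | p4:(3,2)->(4,2)

(4,1) ESCAPED ESCAPED ESCAPED (4,2)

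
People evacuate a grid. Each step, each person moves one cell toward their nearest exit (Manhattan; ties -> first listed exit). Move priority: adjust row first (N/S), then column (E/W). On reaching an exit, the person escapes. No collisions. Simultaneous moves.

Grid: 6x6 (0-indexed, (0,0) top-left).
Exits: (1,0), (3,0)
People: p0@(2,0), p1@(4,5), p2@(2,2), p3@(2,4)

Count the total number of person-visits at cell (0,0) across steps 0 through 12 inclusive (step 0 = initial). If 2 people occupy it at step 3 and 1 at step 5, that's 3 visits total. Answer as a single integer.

Answer: 0

Derivation:
Step 0: p0@(2,0) p1@(4,5) p2@(2,2) p3@(2,4) -> at (0,0): 0 [-], cum=0
Step 1: p0@ESC p1@(3,5) p2@(1,2) p3@(1,4) -> at (0,0): 0 [-], cum=0
Step 2: p0@ESC p1@(3,4) p2@(1,1) p3@(1,3) -> at (0,0): 0 [-], cum=0
Step 3: p0@ESC p1@(3,3) p2@ESC p3@(1,2) -> at (0,0): 0 [-], cum=0
Step 4: p0@ESC p1@(3,2) p2@ESC p3@(1,1) -> at (0,0): 0 [-], cum=0
Step 5: p0@ESC p1@(3,1) p2@ESC p3@ESC -> at (0,0): 0 [-], cum=0
Step 6: p0@ESC p1@ESC p2@ESC p3@ESC -> at (0,0): 0 [-], cum=0
Total visits = 0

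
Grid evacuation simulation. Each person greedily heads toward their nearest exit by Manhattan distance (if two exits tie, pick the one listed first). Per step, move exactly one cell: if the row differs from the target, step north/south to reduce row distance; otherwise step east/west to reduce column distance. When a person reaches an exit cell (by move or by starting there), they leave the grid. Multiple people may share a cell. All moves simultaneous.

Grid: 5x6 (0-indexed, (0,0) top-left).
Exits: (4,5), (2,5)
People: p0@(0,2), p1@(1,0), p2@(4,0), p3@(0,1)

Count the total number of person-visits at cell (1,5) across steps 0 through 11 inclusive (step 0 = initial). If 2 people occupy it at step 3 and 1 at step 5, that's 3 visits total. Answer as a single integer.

Answer: 0

Derivation:
Step 0: p0@(0,2) p1@(1,0) p2@(4,0) p3@(0,1) -> at (1,5): 0 [-], cum=0
Step 1: p0@(1,2) p1@(2,0) p2@(4,1) p3@(1,1) -> at (1,5): 0 [-], cum=0
Step 2: p0@(2,2) p1@(2,1) p2@(4,2) p3@(2,1) -> at (1,5): 0 [-], cum=0
Step 3: p0@(2,3) p1@(2,2) p2@(4,3) p3@(2,2) -> at (1,5): 0 [-], cum=0
Step 4: p0@(2,4) p1@(2,3) p2@(4,4) p3@(2,3) -> at (1,5): 0 [-], cum=0
Step 5: p0@ESC p1@(2,4) p2@ESC p3@(2,4) -> at (1,5): 0 [-], cum=0
Step 6: p0@ESC p1@ESC p2@ESC p3@ESC -> at (1,5): 0 [-], cum=0
Total visits = 0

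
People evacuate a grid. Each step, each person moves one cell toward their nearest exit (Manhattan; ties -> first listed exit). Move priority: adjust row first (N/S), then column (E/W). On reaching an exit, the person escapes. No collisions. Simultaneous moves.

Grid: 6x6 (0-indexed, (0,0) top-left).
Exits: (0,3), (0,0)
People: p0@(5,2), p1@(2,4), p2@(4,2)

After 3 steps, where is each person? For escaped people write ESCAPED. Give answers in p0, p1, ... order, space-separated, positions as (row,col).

Step 1: p0:(5,2)->(4,2) | p1:(2,4)->(1,4) | p2:(4,2)->(3,2)
Step 2: p0:(4,2)->(3,2) | p1:(1,4)->(0,4) | p2:(3,2)->(2,2)
Step 3: p0:(3,2)->(2,2) | p1:(0,4)->(0,3)->EXIT | p2:(2,2)->(1,2)

(2,2) ESCAPED (1,2)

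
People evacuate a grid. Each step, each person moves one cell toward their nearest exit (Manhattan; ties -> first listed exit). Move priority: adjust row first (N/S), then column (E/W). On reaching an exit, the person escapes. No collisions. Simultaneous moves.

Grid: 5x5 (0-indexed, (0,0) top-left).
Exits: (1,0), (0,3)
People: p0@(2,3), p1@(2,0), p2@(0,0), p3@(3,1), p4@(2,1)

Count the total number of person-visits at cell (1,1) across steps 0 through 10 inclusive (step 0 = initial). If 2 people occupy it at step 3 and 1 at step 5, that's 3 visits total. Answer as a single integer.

Answer: 2

Derivation:
Step 0: p0@(2,3) p1@(2,0) p2@(0,0) p3@(3,1) p4@(2,1) -> at (1,1): 0 [-], cum=0
Step 1: p0@(1,3) p1@ESC p2@ESC p3@(2,1) p4@(1,1) -> at (1,1): 1 [p4], cum=1
Step 2: p0@ESC p1@ESC p2@ESC p3@(1,1) p4@ESC -> at (1,1): 1 [p3], cum=2
Step 3: p0@ESC p1@ESC p2@ESC p3@ESC p4@ESC -> at (1,1): 0 [-], cum=2
Total visits = 2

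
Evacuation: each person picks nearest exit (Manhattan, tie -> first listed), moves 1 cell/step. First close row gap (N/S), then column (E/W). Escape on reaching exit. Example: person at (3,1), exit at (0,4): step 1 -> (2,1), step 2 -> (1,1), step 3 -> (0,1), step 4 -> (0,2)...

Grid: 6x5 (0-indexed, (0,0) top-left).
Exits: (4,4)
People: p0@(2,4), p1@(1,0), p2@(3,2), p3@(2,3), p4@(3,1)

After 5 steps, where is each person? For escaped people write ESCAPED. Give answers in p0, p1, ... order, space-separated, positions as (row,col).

Step 1: p0:(2,4)->(3,4) | p1:(1,0)->(2,0) | p2:(3,2)->(4,2) | p3:(2,3)->(3,3) | p4:(3,1)->(4,1)
Step 2: p0:(3,4)->(4,4)->EXIT | p1:(2,0)->(3,0) | p2:(4,2)->(4,3) | p3:(3,3)->(4,3) | p4:(4,1)->(4,2)
Step 3: p0:escaped | p1:(3,0)->(4,0) | p2:(4,3)->(4,4)->EXIT | p3:(4,3)->(4,4)->EXIT | p4:(4,2)->(4,3)
Step 4: p0:escaped | p1:(4,0)->(4,1) | p2:escaped | p3:escaped | p4:(4,3)->(4,4)->EXIT
Step 5: p0:escaped | p1:(4,1)->(4,2) | p2:escaped | p3:escaped | p4:escaped

ESCAPED (4,2) ESCAPED ESCAPED ESCAPED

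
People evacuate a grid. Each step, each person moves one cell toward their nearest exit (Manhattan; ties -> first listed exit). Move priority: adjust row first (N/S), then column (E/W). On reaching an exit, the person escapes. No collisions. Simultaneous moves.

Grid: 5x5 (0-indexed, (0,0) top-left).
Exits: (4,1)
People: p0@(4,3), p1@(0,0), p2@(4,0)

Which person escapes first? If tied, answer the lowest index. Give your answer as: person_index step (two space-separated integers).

Step 1: p0:(4,3)->(4,2) | p1:(0,0)->(1,0) | p2:(4,0)->(4,1)->EXIT
Step 2: p0:(4,2)->(4,1)->EXIT | p1:(1,0)->(2,0) | p2:escaped
Step 3: p0:escaped | p1:(2,0)->(3,0) | p2:escaped
Step 4: p0:escaped | p1:(3,0)->(4,0) | p2:escaped
Step 5: p0:escaped | p1:(4,0)->(4,1)->EXIT | p2:escaped
Exit steps: [2, 5, 1]
First to escape: p2 at step 1

Answer: 2 1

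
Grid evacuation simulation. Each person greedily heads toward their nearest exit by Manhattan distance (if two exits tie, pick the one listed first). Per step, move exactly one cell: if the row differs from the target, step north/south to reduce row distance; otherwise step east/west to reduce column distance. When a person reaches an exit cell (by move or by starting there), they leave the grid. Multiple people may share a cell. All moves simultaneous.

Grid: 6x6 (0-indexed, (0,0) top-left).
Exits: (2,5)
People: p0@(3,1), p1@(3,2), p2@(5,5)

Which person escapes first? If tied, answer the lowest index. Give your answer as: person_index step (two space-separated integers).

Step 1: p0:(3,1)->(2,1) | p1:(3,2)->(2,2) | p2:(5,5)->(4,5)
Step 2: p0:(2,1)->(2,2) | p1:(2,2)->(2,3) | p2:(4,5)->(3,5)
Step 3: p0:(2,2)->(2,3) | p1:(2,3)->(2,4) | p2:(3,5)->(2,5)->EXIT
Step 4: p0:(2,3)->(2,4) | p1:(2,4)->(2,5)->EXIT | p2:escaped
Step 5: p0:(2,4)->(2,5)->EXIT | p1:escaped | p2:escaped
Exit steps: [5, 4, 3]
First to escape: p2 at step 3

Answer: 2 3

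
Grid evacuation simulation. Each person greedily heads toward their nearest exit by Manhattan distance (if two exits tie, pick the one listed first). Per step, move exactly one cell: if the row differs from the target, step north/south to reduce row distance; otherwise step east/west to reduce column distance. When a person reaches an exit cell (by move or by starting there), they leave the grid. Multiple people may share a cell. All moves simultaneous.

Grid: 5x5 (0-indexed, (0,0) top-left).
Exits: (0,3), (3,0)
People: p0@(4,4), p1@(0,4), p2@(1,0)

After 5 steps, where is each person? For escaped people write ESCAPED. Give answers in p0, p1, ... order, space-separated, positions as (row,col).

Step 1: p0:(4,4)->(3,4) | p1:(0,4)->(0,3)->EXIT | p2:(1,0)->(2,0)
Step 2: p0:(3,4)->(2,4) | p1:escaped | p2:(2,0)->(3,0)->EXIT
Step 3: p0:(2,4)->(1,4) | p1:escaped | p2:escaped
Step 4: p0:(1,4)->(0,4) | p1:escaped | p2:escaped
Step 5: p0:(0,4)->(0,3)->EXIT | p1:escaped | p2:escaped

ESCAPED ESCAPED ESCAPED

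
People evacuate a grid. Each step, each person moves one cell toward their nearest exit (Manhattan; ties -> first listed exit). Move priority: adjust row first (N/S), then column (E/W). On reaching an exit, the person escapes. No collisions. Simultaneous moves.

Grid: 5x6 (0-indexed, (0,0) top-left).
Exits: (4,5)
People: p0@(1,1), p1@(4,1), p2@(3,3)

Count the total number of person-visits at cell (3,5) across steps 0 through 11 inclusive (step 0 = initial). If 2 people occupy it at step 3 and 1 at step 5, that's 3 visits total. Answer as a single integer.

Step 0: p0@(1,1) p1@(4,1) p2@(3,3) -> at (3,5): 0 [-], cum=0
Step 1: p0@(2,1) p1@(4,2) p2@(4,3) -> at (3,5): 0 [-], cum=0
Step 2: p0@(3,1) p1@(4,3) p2@(4,4) -> at (3,5): 0 [-], cum=0
Step 3: p0@(4,1) p1@(4,4) p2@ESC -> at (3,5): 0 [-], cum=0
Step 4: p0@(4,2) p1@ESC p2@ESC -> at (3,5): 0 [-], cum=0
Step 5: p0@(4,3) p1@ESC p2@ESC -> at (3,5): 0 [-], cum=0
Step 6: p0@(4,4) p1@ESC p2@ESC -> at (3,5): 0 [-], cum=0
Step 7: p0@ESC p1@ESC p2@ESC -> at (3,5): 0 [-], cum=0
Total visits = 0

Answer: 0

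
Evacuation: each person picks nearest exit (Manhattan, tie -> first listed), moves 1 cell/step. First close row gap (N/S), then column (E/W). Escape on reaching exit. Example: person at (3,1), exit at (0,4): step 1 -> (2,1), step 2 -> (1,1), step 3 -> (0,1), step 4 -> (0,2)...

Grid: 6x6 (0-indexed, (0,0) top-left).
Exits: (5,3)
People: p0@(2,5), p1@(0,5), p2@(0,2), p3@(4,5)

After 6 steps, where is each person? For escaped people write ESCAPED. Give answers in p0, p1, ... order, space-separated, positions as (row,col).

Step 1: p0:(2,5)->(3,5) | p1:(0,5)->(1,5) | p2:(0,2)->(1,2) | p3:(4,5)->(5,5)
Step 2: p0:(3,5)->(4,5) | p1:(1,5)->(2,5) | p2:(1,2)->(2,2) | p3:(5,5)->(5,4)
Step 3: p0:(4,5)->(5,5) | p1:(2,5)->(3,5) | p2:(2,2)->(3,2) | p3:(5,4)->(5,3)->EXIT
Step 4: p0:(5,5)->(5,4) | p1:(3,5)->(4,5) | p2:(3,2)->(4,2) | p3:escaped
Step 5: p0:(5,4)->(5,3)->EXIT | p1:(4,5)->(5,5) | p2:(4,2)->(5,2) | p3:escaped
Step 6: p0:escaped | p1:(5,5)->(5,4) | p2:(5,2)->(5,3)->EXIT | p3:escaped

ESCAPED (5,4) ESCAPED ESCAPED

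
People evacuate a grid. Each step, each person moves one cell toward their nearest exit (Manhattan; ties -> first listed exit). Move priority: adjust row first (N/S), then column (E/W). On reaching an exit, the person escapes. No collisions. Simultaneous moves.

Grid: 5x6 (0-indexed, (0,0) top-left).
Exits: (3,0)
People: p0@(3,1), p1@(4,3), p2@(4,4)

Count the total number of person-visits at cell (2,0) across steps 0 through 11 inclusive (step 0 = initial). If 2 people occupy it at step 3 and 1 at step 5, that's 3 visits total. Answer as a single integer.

Answer: 0

Derivation:
Step 0: p0@(3,1) p1@(4,3) p2@(4,4) -> at (2,0): 0 [-], cum=0
Step 1: p0@ESC p1@(3,3) p2@(3,4) -> at (2,0): 0 [-], cum=0
Step 2: p0@ESC p1@(3,2) p2@(3,3) -> at (2,0): 0 [-], cum=0
Step 3: p0@ESC p1@(3,1) p2@(3,2) -> at (2,0): 0 [-], cum=0
Step 4: p0@ESC p1@ESC p2@(3,1) -> at (2,0): 0 [-], cum=0
Step 5: p0@ESC p1@ESC p2@ESC -> at (2,0): 0 [-], cum=0
Total visits = 0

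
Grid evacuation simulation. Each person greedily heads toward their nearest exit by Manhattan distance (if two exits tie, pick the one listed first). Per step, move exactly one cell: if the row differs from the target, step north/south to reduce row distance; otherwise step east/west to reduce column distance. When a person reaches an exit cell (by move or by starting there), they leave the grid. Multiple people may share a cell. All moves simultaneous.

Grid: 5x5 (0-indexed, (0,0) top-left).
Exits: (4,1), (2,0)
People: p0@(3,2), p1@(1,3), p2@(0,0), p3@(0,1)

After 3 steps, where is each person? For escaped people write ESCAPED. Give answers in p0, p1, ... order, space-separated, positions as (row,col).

Step 1: p0:(3,2)->(4,2) | p1:(1,3)->(2,3) | p2:(0,0)->(1,0) | p3:(0,1)->(1,1)
Step 2: p0:(4,2)->(4,1)->EXIT | p1:(2,3)->(2,2) | p2:(1,0)->(2,0)->EXIT | p3:(1,1)->(2,1)
Step 3: p0:escaped | p1:(2,2)->(2,1) | p2:escaped | p3:(2,1)->(2,0)->EXIT

ESCAPED (2,1) ESCAPED ESCAPED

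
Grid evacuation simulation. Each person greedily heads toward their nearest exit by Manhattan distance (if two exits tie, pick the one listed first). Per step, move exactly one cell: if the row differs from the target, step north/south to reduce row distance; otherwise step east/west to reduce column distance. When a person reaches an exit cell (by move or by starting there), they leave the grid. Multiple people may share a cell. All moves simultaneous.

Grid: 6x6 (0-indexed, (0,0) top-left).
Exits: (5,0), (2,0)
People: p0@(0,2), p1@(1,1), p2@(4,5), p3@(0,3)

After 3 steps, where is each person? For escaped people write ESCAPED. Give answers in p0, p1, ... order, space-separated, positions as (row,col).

Step 1: p0:(0,2)->(1,2) | p1:(1,1)->(2,1) | p2:(4,5)->(5,5) | p3:(0,3)->(1,3)
Step 2: p0:(1,2)->(2,2) | p1:(2,1)->(2,0)->EXIT | p2:(5,5)->(5,4) | p3:(1,3)->(2,3)
Step 3: p0:(2,2)->(2,1) | p1:escaped | p2:(5,4)->(5,3) | p3:(2,3)->(2,2)

(2,1) ESCAPED (5,3) (2,2)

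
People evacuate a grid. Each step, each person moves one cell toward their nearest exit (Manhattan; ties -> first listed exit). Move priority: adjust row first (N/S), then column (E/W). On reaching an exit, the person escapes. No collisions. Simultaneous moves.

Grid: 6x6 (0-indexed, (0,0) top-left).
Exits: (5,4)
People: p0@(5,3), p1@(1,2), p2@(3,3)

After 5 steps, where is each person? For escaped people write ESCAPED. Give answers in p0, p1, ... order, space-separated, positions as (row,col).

Step 1: p0:(5,3)->(5,4)->EXIT | p1:(1,2)->(2,2) | p2:(3,3)->(4,3)
Step 2: p0:escaped | p1:(2,2)->(3,2) | p2:(4,3)->(5,3)
Step 3: p0:escaped | p1:(3,2)->(4,2) | p2:(5,3)->(5,4)->EXIT
Step 4: p0:escaped | p1:(4,2)->(5,2) | p2:escaped
Step 5: p0:escaped | p1:(5,2)->(5,3) | p2:escaped

ESCAPED (5,3) ESCAPED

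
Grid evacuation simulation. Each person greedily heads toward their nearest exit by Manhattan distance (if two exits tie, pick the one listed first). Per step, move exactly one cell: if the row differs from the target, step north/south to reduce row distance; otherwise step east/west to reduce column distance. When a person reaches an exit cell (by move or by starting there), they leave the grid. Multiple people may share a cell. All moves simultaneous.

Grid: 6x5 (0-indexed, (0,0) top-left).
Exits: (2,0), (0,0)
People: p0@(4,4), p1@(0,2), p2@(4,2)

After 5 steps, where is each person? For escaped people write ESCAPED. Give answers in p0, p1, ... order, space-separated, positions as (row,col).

Step 1: p0:(4,4)->(3,4) | p1:(0,2)->(0,1) | p2:(4,2)->(3,2)
Step 2: p0:(3,4)->(2,4) | p1:(0,1)->(0,0)->EXIT | p2:(3,2)->(2,2)
Step 3: p0:(2,4)->(2,3) | p1:escaped | p2:(2,2)->(2,1)
Step 4: p0:(2,3)->(2,2) | p1:escaped | p2:(2,1)->(2,0)->EXIT
Step 5: p0:(2,2)->(2,1) | p1:escaped | p2:escaped

(2,1) ESCAPED ESCAPED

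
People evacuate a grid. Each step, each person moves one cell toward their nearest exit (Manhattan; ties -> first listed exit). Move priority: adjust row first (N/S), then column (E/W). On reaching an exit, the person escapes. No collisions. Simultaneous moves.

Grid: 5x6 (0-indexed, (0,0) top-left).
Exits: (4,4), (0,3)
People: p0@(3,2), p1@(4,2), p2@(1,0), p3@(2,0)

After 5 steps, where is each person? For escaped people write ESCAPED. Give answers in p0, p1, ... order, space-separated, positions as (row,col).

Step 1: p0:(3,2)->(4,2) | p1:(4,2)->(4,3) | p2:(1,0)->(0,0) | p3:(2,0)->(1,0)
Step 2: p0:(4,2)->(4,3) | p1:(4,3)->(4,4)->EXIT | p2:(0,0)->(0,1) | p3:(1,0)->(0,0)
Step 3: p0:(4,3)->(4,4)->EXIT | p1:escaped | p2:(0,1)->(0,2) | p3:(0,0)->(0,1)
Step 4: p0:escaped | p1:escaped | p2:(0,2)->(0,3)->EXIT | p3:(0,1)->(0,2)
Step 5: p0:escaped | p1:escaped | p2:escaped | p3:(0,2)->(0,3)->EXIT

ESCAPED ESCAPED ESCAPED ESCAPED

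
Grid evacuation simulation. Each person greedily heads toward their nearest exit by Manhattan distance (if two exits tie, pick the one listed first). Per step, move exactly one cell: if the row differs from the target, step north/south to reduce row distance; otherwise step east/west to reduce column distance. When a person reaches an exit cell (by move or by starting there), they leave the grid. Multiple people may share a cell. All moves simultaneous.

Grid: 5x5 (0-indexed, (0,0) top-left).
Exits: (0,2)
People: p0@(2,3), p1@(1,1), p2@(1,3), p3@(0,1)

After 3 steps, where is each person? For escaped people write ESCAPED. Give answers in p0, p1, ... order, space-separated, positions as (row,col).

Step 1: p0:(2,3)->(1,3) | p1:(1,1)->(0,1) | p2:(1,3)->(0,3) | p3:(0,1)->(0,2)->EXIT
Step 2: p0:(1,3)->(0,3) | p1:(0,1)->(0,2)->EXIT | p2:(0,3)->(0,2)->EXIT | p3:escaped
Step 3: p0:(0,3)->(0,2)->EXIT | p1:escaped | p2:escaped | p3:escaped

ESCAPED ESCAPED ESCAPED ESCAPED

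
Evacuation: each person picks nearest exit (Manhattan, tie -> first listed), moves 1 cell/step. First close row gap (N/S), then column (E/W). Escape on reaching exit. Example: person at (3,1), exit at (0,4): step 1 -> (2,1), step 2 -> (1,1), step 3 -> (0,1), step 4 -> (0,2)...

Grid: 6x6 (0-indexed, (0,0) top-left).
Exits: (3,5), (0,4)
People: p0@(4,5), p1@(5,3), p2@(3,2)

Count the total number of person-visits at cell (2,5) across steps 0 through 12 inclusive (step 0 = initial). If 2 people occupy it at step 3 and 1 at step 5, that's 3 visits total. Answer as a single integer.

Step 0: p0@(4,5) p1@(5,3) p2@(3,2) -> at (2,5): 0 [-], cum=0
Step 1: p0@ESC p1@(4,3) p2@(3,3) -> at (2,5): 0 [-], cum=0
Step 2: p0@ESC p1@(3,3) p2@(3,4) -> at (2,5): 0 [-], cum=0
Step 3: p0@ESC p1@(3,4) p2@ESC -> at (2,5): 0 [-], cum=0
Step 4: p0@ESC p1@ESC p2@ESC -> at (2,5): 0 [-], cum=0
Total visits = 0

Answer: 0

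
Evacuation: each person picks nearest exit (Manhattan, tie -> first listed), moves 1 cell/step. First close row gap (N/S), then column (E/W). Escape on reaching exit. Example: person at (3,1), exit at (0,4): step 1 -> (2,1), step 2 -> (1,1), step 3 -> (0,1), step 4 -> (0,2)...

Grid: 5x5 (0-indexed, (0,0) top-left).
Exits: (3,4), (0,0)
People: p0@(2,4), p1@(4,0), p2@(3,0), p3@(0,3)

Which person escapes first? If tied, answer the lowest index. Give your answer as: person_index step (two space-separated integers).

Step 1: p0:(2,4)->(3,4)->EXIT | p1:(4,0)->(3,0) | p2:(3,0)->(2,0) | p3:(0,3)->(0,2)
Step 2: p0:escaped | p1:(3,0)->(2,0) | p2:(2,0)->(1,0) | p3:(0,2)->(0,1)
Step 3: p0:escaped | p1:(2,0)->(1,0) | p2:(1,0)->(0,0)->EXIT | p3:(0,1)->(0,0)->EXIT
Step 4: p0:escaped | p1:(1,0)->(0,0)->EXIT | p2:escaped | p3:escaped
Exit steps: [1, 4, 3, 3]
First to escape: p0 at step 1

Answer: 0 1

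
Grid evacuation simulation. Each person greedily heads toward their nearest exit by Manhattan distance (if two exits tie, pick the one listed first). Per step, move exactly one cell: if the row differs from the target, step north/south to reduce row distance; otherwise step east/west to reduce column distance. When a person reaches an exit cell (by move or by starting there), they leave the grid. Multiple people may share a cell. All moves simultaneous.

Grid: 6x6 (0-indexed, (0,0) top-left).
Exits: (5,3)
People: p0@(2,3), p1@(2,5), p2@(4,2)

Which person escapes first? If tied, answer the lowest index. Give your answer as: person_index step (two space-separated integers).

Answer: 2 2

Derivation:
Step 1: p0:(2,3)->(3,3) | p1:(2,5)->(3,5) | p2:(4,2)->(5,2)
Step 2: p0:(3,3)->(4,3) | p1:(3,5)->(4,5) | p2:(5,2)->(5,3)->EXIT
Step 3: p0:(4,3)->(5,3)->EXIT | p1:(4,5)->(5,5) | p2:escaped
Step 4: p0:escaped | p1:(5,5)->(5,4) | p2:escaped
Step 5: p0:escaped | p1:(5,4)->(5,3)->EXIT | p2:escaped
Exit steps: [3, 5, 2]
First to escape: p2 at step 2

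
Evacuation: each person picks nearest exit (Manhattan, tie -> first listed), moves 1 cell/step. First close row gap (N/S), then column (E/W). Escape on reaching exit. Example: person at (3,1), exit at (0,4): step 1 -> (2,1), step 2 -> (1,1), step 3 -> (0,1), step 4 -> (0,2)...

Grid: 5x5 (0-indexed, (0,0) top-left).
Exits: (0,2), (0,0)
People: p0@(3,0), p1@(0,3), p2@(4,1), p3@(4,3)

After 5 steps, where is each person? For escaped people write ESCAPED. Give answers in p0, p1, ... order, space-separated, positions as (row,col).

Step 1: p0:(3,0)->(2,0) | p1:(0,3)->(0,2)->EXIT | p2:(4,1)->(3,1) | p3:(4,3)->(3,3)
Step 2: p0:(2,0)->(1,0) | p1:escaped | p2:(3,1)->(2,1) | p3:(3,3)->(2,3)
Step 3: p0:(1,0)->(0,0)->EXIT | p1:escaped | p2:(2,1)->(1,1) | p3:(2,3)->(1,3)
Step 4: p0:escaped | p1:escaped | p2:(1,1)->(0,1) | p3:(1,3)->(0,3)
Step 5: p0:escaped | p1:escaped | p2:(0,1)->(0,2)->EXIT | p3:(0,3)->(0,2)->EXIT

ESCAPED ESCAPED ESCAPED ESCAPED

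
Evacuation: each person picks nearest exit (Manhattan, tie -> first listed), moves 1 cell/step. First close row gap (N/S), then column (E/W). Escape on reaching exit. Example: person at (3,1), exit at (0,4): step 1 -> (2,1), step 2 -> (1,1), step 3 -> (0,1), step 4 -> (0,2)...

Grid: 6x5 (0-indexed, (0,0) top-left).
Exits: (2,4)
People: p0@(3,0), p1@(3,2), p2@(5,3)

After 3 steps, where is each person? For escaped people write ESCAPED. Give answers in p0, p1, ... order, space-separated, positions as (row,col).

Step 1: p0:(3,0)->(2,0) | p1:(3,2)->(2,2) | p2:(5,3)->(4,3)
Step 2: p0:(2,0)->(2,1) | p1:(2,2)->(2,3) | p2:(4,3)->(3,3)
Step 3: p0:(2,1)->(2,2) | p1:(2,3)->(2,4)->EXIT | p2:(3,3)->(2,3)

(2,2) ESCAPED (2,3)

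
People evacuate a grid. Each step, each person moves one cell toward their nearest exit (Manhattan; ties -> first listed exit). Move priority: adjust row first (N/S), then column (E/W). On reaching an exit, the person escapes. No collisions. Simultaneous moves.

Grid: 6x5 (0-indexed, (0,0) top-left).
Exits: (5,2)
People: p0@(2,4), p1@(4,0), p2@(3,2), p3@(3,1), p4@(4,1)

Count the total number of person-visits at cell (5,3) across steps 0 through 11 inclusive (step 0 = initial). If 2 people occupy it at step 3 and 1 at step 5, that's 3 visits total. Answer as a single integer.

Step 0: p0@(2,4) p1@(4,0) p2@(3,2) p3@(3,1) p4@(4,1) -> at (5,3): 0 [-], cum=0
Step 1: p0@(3,4) p1@(5,0) p2@(4,2) p3@(4,1) p4@(5,1) -> at (5,3): 0 [-], cum=0
Step 2: p0@(4,4) p1@(5,1) p2@ESC p3@(5,1) p4@ESC -> at (5,3): 0 [-], cum=0
Step 3: p0@(5,4) p1@ESC p2@ESC p3@ESC p4@ESC -> at (5,3): 0 [-], cum=0
Step 4: p0@(5,3) p1@ESC p2@ESC p3@ESC p4@ESC -> at (5,3): 1 [p0], cum=1
Step 5: p0@ESC p1@ESC p2@ESC p3@ESC p4@ESC -> at (5,3): 0 [-], cum=1
Total visits = 1

Answer: 1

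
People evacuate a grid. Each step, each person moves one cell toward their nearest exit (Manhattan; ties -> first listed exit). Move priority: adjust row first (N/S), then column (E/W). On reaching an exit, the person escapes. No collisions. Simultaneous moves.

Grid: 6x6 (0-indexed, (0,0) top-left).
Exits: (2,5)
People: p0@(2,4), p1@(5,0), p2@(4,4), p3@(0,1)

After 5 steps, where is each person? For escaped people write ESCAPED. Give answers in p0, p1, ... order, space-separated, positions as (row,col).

Step 1: p0:(2,4)->(2,5)->EXIT | p1:(5,0)->(4,0) | p2:(4,4)->(3,4) | p3:(0,1)->(1,1)
Step 2: p0:escaped | p1:(4,0)->(3,0) | p2:(3,4)->(2,4) | p3:(1,1)->(2,1)
Step 3: p0:escaped | p1:(3,0)->(2,0) | p2:(2,4)->(2,5)->EXIT | p3:(2,1)->(2,2)
Step 4: p0:escaped | p1:(2,0)->(2,1) | p2:escaped | p3:(2,2)->(2,3)
Step 5: p0:escaped | p1:(2,1)->(2,2) | p2:escaped | p3:(2,3)->(2,4)

ESCAPED (2,2) ESCAPED (2,4)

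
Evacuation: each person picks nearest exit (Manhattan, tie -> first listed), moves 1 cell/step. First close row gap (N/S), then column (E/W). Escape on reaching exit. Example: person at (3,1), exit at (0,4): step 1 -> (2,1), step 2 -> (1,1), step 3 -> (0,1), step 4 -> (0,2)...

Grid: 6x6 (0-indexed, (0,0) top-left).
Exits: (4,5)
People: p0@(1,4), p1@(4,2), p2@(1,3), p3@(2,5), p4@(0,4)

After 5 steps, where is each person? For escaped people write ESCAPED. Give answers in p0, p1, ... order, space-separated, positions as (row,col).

Step 1: p0:(1,4)->(2,4) | p1:(4,2)->(4,3) | p2:(1,3)->(2,3) | p3:(2,5)->(3,5) | p4:(0,4)->(1,4)
Step 2: p0:(2,4)->(3,4) | p1:(4,3)->(4,4) | p2:(2,3)->(3,3) | p3:(3,5)->(4,5)->EXIT | p4:(1,4)->(2,4)
Step 3: p0:(3,4)->(4,4) | p1:(4,4)->(4,5)->EXIT | p2:(3,3)->(4,3) | p3:escaped | p4:(2,4)->(3,4)
Step 4: p0:(4,4)->(4,5)->EXIT | p1:escaped | p2:(4,3)->(4,4) | p3:escaped | p4:(3,4)->(4,4)
Step 5: p0:escaped | p1:escaped | p2:(4,4)->(4,5)->EXIT | p3:escaped | p4:(4,4)->(4,5)->EXIT

ESCAPED ESCAPED ESCAPED ESCAPED ESCAPED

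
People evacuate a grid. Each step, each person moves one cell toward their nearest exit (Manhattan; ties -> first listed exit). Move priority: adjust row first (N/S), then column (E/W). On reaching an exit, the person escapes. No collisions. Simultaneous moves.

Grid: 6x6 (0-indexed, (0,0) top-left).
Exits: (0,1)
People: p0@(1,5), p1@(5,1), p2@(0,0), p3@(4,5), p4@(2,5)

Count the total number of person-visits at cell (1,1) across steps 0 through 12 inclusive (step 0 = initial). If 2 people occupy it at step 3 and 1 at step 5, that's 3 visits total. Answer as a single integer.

Answer: 1

Derivation:
Step 0: p0@(1,5) p1@(5,1) p2@(0,0) p3@(4,5) p4@(2,5) -> at (1,1): 0 [-], cum=0
Step 1: p0@(0,5) p1@(4,1) p2@ESC p3@(3,5) p4@(1,5) -> at (1,1): 0 [-], cum=0
Step 2: p0@(0,4) p1@(3,1) p2@ESC p3@(2,5) p4@(0,5) -> at (1,1): 0 [-], cum=0
Step 3: p0@(0,3) p1@(2,1) p2@ESC p3@(1,5) p4@(0,4) -> at (1,1): 0 [-], cum=0
Step 4: p0@(0,2) p1@(1,1) p2@ESC p3@(0,5) p4@(0,3) -> at (1,1): 1 [p1], cum=1
Step 5: p0@ESC p1@ESC p2@ESC p3@(0,4) p4@(0,2) -> at (1,1): 0 [-], cum=1
Step 6: p0@ESC p1@ESC p2@ESC p3@(0,3) p4@ESC -> at (1,1): 0 [-], cum=1
Step 7: p0@ESC p1@ESC p2@ESC p3@(0,2) p4@ESC -> at (1,1): 0 [-], cum=1
Step 8: p0@ESC p1@ESC p2@ESC p3@ESC p4@ESC -> at (1,1): 0 [-], cum=1
Total visits = 1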